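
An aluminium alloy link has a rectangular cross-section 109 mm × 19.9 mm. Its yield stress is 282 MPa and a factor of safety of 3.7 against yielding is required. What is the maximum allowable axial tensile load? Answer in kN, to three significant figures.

σ_allow = 282/3.7 = 76.22 MPa.
A = 109×19.9 = 2169 mm².
F_allow = σ_allow × A = 76.22×2169 = 165300 N.

F_allow = 165 kN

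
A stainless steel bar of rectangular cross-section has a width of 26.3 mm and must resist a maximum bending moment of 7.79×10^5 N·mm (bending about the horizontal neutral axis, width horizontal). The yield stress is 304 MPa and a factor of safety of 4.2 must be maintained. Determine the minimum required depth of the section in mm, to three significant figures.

σ_allow = 304/4.2 = 72.38 MPa.
For a rectangular section σ = 6M/(bh²), so h² = 6M/(b σ_allow) = 6×779000/(26.3×72.38) = 2455 mm².
h = 49.55 mm.

h = 49.6 mm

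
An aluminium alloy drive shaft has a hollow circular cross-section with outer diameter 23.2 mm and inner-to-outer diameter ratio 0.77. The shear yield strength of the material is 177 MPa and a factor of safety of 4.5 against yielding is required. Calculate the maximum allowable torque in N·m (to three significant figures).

τ_allow = 177/4.5 = 39.33 MPa.
For a hollow shaft T_allow = τ_allow·πd_o³(1−k⁴)/16 with 1−k⁴ = 0.6485, so πd_o³(1−k⁴)/16 = 1590 mm³.
T_allow = 39.33×1590 = 62540 N·mm = 62.54 N·m.

T_allow = 62.5 N·m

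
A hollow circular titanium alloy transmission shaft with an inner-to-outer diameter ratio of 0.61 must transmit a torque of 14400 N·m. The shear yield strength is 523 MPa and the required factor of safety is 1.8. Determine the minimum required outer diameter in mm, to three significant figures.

τ_allow = 523/1.8 = 290.6 MPa.
For a hollow shaft τ = 16T/[πd_o³(1−k⁴)] with k = 0.61, so 1−k⁴ = 0.8615.
d_o³ = 16T/[π τ_allow (1−k⁴)] = 16×1.4400×10^7/(π×290.6×0.8615) = 293000 mm³.
d_o = 66.42 mm.

d_o = 66.4 mm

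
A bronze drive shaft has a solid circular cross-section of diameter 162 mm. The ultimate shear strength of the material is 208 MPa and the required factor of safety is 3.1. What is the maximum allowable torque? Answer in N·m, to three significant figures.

τ_allow = 208/3.1 = 67.10 MPa.
For a solid shaft T_allow = τ_allow·πd³/16; πd³/16 = π×162³/16 = 834800 mm³.
T_allow = 67.10×834800 = 5.601×10^7 N·mm = 56010 N·m.

T_allow = 56000 N·m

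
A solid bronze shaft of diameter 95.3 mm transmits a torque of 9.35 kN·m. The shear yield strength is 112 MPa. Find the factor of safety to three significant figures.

τ = 16T/(πd³) = 16×9350000/(π×95.3³) = 55.02 MPa.
n = τ_limit/τ = 112/55.02 = 2.036.

n = 2.04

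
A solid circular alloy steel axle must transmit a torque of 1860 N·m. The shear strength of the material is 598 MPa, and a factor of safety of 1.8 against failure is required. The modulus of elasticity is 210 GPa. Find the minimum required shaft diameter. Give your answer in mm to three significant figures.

Allowable shear stress τ_allow = 598/1.8 = 332.2 MPa.
For a solid shaft τ = 16T/(πd³), so d³ = 16T/(π τ_allow) = 16×1860000/(π×332.2) = 28510 mm³.
d = (28510)^(1/3) = 30.55 mm.

d = 30.6 mm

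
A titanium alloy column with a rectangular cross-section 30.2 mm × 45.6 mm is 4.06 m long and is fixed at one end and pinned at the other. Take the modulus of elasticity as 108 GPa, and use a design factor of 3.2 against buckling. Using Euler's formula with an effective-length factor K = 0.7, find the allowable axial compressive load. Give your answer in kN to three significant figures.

Buckling occurs about the weak axis: I_min = h·b³/12 = 45.6×30.2³/12 = 104700 mm⁴ (b = 30.2 mm is the smaller dimension).
Effective length L_e = KL = 0.7×4.06 m = 2842 mm.
Euler critical load P_cr = π²EI/L_e² = π²×108000×104700/2842² = 13810 N.
P_allow = P_cr/n = 13810/3.2 = 4316 N.

P_allow = 4.32 kN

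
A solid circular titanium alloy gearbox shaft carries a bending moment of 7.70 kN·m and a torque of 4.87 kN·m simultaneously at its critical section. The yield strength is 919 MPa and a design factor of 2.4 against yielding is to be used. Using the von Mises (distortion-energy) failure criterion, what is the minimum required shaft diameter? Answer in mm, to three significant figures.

d = 61.6 mm

σ_allow = σ_y/n = 919/2.4 = 382.9 MPa.
For a solid shaft σ_b = 32M/(πd³) and τ = 16T/(πd³), so the von Mises stress is σ' = (16/πd³)·√(4M²+3T²).
√(4M²+3T²) = √(4×(7.700×10^6)² + 3×(4.870×10^6)²) = 1.756×10^7 N·mm.
d³ = 16×1.756×10^7/(π×382.9) = 233500 mm³.
d = 61.58 mm.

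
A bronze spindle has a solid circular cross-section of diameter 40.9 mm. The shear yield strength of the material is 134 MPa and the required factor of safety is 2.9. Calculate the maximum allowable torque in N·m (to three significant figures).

T_allow = 621 N·m

τ_allow = 134/2.9 = 46.21 MPa.
For a solid shaft T_allow = τ_allow·πd³/16; πd³/16 = π×40.9³/16 = 13430 mm³.
T_allow = 46.21×13430 = 620700 N·mm = 620.7 N·m.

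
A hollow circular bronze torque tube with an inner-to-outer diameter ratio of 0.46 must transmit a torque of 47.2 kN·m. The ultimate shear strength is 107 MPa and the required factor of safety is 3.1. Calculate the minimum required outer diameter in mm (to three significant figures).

d_o = 194 mm

τ_allow = 107/3.1 = 34.52 MPa.
For a hollow shaft τ = 16T/[πd_o³(1−k⁴)] with k = 0.46, so 1−k⁴ = 0.9552.
d_o³ = 16T/[π τ_allow (1−k⁴)] = 16×4.7200×10^7/(π×34.52×0.9552) = 7.291×10^6 mm³.
d_o = 193.9 mm.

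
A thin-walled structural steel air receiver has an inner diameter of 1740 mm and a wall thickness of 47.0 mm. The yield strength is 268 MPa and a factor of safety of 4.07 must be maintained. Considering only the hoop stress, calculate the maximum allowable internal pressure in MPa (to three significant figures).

p_allow = 3.56 MPa

σ_allow = 268/4.07 = 65.85 MPa.
σ_h = pD/(2t) → p_allow = 2σ_allow t/D = 2×65.85×47.0/1740 = 3.557 MPa.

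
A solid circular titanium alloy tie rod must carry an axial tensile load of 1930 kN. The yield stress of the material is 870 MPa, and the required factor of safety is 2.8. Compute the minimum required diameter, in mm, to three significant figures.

d = 88.9 mm

Allowable stress σ_allow = 870/2.8 = 310.7 MPa.
Required area A = F/σ_allow = 1930000/310.7 = 6211 mm².
A = πd²/4 → d = √(4A/π) = 88.93 mm.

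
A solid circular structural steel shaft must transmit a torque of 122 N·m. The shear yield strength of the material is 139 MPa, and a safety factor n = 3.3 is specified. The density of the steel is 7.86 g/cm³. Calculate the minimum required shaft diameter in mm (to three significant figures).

d = 24.5 mm

Allowable shear stress τ_allow = 139/3.3 = 42.12 MPa.
For a solid shaft τ = 16T/(πd³), so d³ = 16T/(π τ_allow) = 16×122000/(π×42.12) = 14750 mm³.
d = (14750)^(1/3) = 24.53 mm.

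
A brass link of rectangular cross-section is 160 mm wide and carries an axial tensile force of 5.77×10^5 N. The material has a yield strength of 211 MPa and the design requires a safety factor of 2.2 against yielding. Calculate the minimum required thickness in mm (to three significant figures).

t = 37.6 mm

σ_allow = 211/2.2 = 95.91 MPa.
Required area A = F/σ_allow = 577000/95.91 = 6016 mm².
t = A/w = 6016/160 = 37.60 mm.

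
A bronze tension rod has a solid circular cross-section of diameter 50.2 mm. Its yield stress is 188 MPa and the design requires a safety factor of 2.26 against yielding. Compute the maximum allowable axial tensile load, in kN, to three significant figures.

F_allow = 165 kN

σ_allow = 188/2.26 = 83.19 MPa.
A = πd²/4 = π×50.2²/4 = 1979 mm².
F_allow = σ_allow × A = 83.19×1979 = 164600 N.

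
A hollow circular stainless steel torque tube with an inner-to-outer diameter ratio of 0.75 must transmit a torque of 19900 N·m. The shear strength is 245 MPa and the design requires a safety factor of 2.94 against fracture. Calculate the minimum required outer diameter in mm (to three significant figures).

d_o = 121 mm

τ_allow = 245/2.94 = 83.33 MPa.
For a hollow shaft τ = 16T/[πd_o³(1−k⁴)] with k = 0.75, so 1−k⁴ = 0.6836.
d_o³ = 16T/[π τ_allow (1−k⁴)] = 16×1.9900×10^7/(π×83.33×0.6836) = 1.779×10^6 mm³.
d_o = 121.2 mm.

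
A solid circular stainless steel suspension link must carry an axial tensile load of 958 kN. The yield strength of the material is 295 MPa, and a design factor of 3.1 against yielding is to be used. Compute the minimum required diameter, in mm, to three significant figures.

Allowable stress σ_allow = 295/3.1 = 95.16 MPa.
Required area A = F/σ_allow = 958000/95.16 = 10070 mm².
A = πd²/4 → d = √(4A/π) = 113.2 mm.

d = 113 mm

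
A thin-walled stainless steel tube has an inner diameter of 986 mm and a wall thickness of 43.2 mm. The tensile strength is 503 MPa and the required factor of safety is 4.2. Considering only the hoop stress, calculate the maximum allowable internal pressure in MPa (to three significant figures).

p_allow = 10.5 MPa

σ_allow = 503/4.2 = 119.8 MPa.
σ_h = pD/(2t) → p_allow = 2σ_allow t/D = 2×119.8×43.2/986 = 10.49 MPa.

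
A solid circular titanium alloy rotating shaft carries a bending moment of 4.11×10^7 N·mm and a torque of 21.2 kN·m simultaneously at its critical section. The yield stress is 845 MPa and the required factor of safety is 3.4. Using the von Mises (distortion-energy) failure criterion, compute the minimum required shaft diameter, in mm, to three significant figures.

d = 123 mm

σ_allow = σ_y/n = 845/3.4 = 248.5 MPa.
For a solid shaft σ_b = 32M/(πd³) and τ = 16T/(πd³), so the von Mises stress is σ' = (16/πd³)·√(4M²+3T²).
√(4M²+3T²) = √(4×(4.110×10^7)² + 3×(2.120×10^7)²) = 9.003×10^7 N·mm.
d³ = 16×9.003×10^7/(π×248.5) = 1.845×10^6 mm³.
d = 122.6 mm.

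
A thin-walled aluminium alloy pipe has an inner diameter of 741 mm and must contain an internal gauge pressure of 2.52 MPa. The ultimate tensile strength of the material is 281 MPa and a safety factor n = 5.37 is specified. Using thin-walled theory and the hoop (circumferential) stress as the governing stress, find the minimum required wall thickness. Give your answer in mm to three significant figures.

σ_allow = 281/5.37 = 52.33 MPa.
Hoop stress σ_h = pD/(2t), so t = pD/(2σ_allow) = 2.52×741/(2×52.33) = 17.84 mm.

t = 17.8 mm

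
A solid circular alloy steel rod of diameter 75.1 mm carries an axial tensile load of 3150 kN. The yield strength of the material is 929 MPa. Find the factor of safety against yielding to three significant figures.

n = 1.31

A = πd²/4 = 4430 mm².
σ = F/A = 3150000/4430 = 711.1 MPa.
n = 929/711.1 = 1.306.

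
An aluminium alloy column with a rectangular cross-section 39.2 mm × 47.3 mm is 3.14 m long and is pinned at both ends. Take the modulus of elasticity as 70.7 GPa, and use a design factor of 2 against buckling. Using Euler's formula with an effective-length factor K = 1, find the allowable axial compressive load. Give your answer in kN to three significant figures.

P_allow = 8.40 kN

Buckling occurs about the weak axis: I_min = h·b³/12 = 47.3×39.2³/12 = 237400 mm⁴ (b = 39.2 mm is the smaller dimension).
Effective length L_e = KL = 1×3.14 m = 3140 mm.
Euler critical load P_cr = π²EI/L_e² = π²×70700×237400/3140² = 16800 N.
P_allow = P_cr/n = 16800/2 = 8402 N.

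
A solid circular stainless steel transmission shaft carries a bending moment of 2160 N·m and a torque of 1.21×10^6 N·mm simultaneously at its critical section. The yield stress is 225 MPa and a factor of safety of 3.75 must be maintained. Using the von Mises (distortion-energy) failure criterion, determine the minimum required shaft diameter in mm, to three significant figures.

d = 74.1 mm

σ_allow = σ_y/n = 225/3.75 = 60.00 MPa.
For a solid shaft σ_b = 32M/(πd³) and τ = 16T/(πd³), so the von Mises stress is σ' = (16/πd³)·√(4M²+3T²).
√(4M²+3T²) = √(4×(2.160×10^6)² + 3×(1.210×10^6)²) = 4.802×10^6 N·mm.
d³ = 16×4.802×10^6/(π×60.00) = 407600 mm³.
d = 74.14 mm.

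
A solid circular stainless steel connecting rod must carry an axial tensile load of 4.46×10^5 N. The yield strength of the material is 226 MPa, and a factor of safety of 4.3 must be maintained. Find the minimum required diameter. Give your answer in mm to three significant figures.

d = 104 mm

Allowable stress σ_allow = 226/4.3 = 52.56 MPa.
Required area A = F/σ_allow = 446000/52.56 = 8486 mm².
A = πd²/4 → d = √(4A/π) = 103.9 mm.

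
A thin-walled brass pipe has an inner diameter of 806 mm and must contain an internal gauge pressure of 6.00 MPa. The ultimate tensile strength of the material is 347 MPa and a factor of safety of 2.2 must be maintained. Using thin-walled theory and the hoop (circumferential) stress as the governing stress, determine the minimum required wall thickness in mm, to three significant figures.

t = 15.3 mm

σ_allow = 347/2.2 = 157.7 MPa.
Hoop stress σ_h = pD/(2t), so t = pD/(2σ_allow) = 6.00×806/(2×157.7) = 15.33 mm.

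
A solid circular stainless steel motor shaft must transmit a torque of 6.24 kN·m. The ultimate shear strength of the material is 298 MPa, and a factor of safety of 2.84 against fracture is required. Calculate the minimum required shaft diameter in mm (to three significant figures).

Allowable shear stress τ_allow = 298/2.84 = 104.9 MPa.
For a solid shaft τ = 16T/(πd³), so d³ = 16T/(π τ_allow) = 16×6240000/(π×104.9) = 302900 mm³.
d = (302900)^(1/3) = 67.16 mm.

d = 67.2 mm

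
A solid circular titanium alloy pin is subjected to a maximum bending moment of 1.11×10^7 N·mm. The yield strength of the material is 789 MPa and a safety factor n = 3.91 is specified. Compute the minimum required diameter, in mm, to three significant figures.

σ_allow = 789/3.91 = 201.8 MPa.
For a solid circular section σ = 32M/(πd³), so d³ = 32M/(π σ_allow) = 32×1.1100×10^7/(π×201.8) = 560300 mm³.
d = 82.44 mm.

d = 82.4 mm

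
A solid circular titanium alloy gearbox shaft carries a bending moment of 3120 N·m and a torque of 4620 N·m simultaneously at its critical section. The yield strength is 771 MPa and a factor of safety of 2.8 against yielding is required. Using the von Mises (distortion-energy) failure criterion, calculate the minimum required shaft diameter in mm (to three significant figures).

d = 57.3 mm

σ_allow = σ_y/n = 771/2.8 = 275.4 MPa.
For a solid shaft σ_b = 32M/(πd³) and τ = 16T/(πd³), so the von Mises stress is σ' = (16/πd³)·√(4M²+3T²).
√(4M²+3T²) = √(4×(3.120×10^6)² + 3×(4.620×10^6)²) = 1.015×10^7 N·mm.
d³ = 16×1.015×10^7/(π×275.4) = 187700 mm³.
d = 57.25 mm.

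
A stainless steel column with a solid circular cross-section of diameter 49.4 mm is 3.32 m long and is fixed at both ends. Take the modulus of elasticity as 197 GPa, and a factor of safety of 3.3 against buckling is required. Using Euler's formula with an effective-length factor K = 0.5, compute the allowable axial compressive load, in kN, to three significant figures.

I = πd⁴/64 = π×49.4⁴/64 = 292300 mm⁴.
Effective length L_e = KL = 0.5×3.32 m = 1660 mm.
Euler critical load P_cr = π²EI/L_e² = π²×197000×292300/1660² = 206300 N.
P_allow = P_cr/n = 206300/3.3 = 62500 N.

P_allow = 62.5 kN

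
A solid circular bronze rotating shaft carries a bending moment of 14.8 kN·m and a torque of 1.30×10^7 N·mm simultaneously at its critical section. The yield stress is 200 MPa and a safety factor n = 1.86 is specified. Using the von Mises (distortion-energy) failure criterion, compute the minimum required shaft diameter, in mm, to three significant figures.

d = 121 mm

σ_allow = σ_y/n = 200/1.86 = 107.5 MPa.
For a solid shaft σ_b = 32M/(πd³) and τ = 16T/(πd³), so the von Mises stress is σ' = (16/πd³)·√(4M²+3T²).
√(4M²+3T²) = √(4×(1.480×10^7)² + 3×(1.300×10^7)²) = 3.719×10^7 N·mm.
d³ = 16×3.719×10^7/(π×107.5) = 1.762×10^6 mm³.
d = 120.8 mm.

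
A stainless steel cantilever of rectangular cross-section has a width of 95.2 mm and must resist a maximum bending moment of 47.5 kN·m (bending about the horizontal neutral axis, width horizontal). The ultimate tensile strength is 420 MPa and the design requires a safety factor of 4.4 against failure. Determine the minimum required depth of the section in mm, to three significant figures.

h = 177 mm

σ_allow = 420/4.4 = 95.45 MPa.
For a rectangular section σ = 6M/(bh²), so h² = 6M/(b σ_allow) = 6×4.7500×10^7/(95.2×95.45) = 31360 mm².
h = 177.1 mm.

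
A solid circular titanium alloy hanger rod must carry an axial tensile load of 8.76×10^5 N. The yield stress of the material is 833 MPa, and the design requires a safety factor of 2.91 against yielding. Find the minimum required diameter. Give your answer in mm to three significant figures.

Allowable stress σ_allow = 833/2.91 = 286.3 MPa.
Required area A = F/σ_allow = 876000/286.3 = 3060 mm².
A = πd²/4 → d = √(4A/π) = 62.42 mm.

d = 62.4 mm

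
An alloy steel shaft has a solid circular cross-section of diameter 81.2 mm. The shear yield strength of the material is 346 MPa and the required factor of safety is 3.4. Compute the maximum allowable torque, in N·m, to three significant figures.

τ_allow = 346/3.4 = 101.8 MPa.
For a solid shaft T_allow = τ_allow·πd³/16; πd³/16 = π×81.2³/16 = 105100 mm³.
T_allow = 101.8×105100 = 1.070×10^7 N·mm = 10700 N·m.

T_allow = 10700 N·m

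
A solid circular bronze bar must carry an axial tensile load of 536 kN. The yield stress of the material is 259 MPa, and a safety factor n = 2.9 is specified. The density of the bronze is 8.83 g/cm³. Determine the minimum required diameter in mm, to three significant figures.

Allowable stress σ_allow = 259/2.9 = 89.31 MPa.
Required area A = F/σ_allow = 536000/89.31 = 6002 mm².
A = πd²/4 → d = √(4A/π) = 87.42 mm.

d = 87.4 mm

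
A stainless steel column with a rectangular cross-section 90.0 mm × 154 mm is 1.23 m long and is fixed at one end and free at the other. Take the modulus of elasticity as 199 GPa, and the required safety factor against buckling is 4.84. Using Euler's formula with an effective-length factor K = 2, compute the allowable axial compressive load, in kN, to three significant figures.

P_allow = 627 kN

Buckling occurs about the weak axis: I_min = h·b³/12 = 154×90.0³/12 = 9.356×10^6 mm⁴ (b = 90.0 mm is the smaller dimension).
Effective length L_e = KL = 2×1.23 m = 2460 mm.
Euler critical load P_cr = π²EI/L_e² = π²×199000×9.356×10^6/2460² = 3.036×10^6 N.
P_allow = P_cr/n = 3.036×10^6/4.84 = 627300 N.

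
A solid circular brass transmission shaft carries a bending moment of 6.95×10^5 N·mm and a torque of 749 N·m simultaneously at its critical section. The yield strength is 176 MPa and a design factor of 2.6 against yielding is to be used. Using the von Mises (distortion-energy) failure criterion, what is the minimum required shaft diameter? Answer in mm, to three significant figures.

σ_allow = σ_y/n = 176/2.6 = 67.69 MPa.
For a solid shaft σ_b = 32M/(πd³) and τ = 16T/(πd³), so the von Mises stress is σ' = (16/πd³)·√(4M²+3T²).
√(4M²+3T²) = √(4×(695000)² + 3×(749000)²) = 1.901×10^6 N·mm.
d³ = 16×1.901×10^6/(π×67.69) = 143100 mm³.
d = 52.30 mm.

d = 52.3 mm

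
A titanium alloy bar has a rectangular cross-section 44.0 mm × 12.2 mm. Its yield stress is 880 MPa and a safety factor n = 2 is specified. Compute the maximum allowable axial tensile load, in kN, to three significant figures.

σ_allow = 880/2 = 440.0 MPa.
A = 44.0×12.2 = 536.8 mm².
F_allow = σ_allow × A = 440.0×536.8 = 236200 N.

F_allow = 236 kN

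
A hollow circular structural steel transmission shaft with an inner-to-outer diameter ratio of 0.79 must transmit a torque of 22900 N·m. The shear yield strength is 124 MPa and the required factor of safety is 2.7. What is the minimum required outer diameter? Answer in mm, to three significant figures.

τ_allow = 124/2.7 = 45.93 MPa.
For a hollow shaft τ = 16T/[πd_o³(1−k⁴)] with k = 0.79, so 1−k⁴ = 0.6105.
d_o³ = 16T/[π τ_allow (1−k⁴)] = 16×2.2900×10^7/(π×45.93×0.6105) = 4.160×10^6 mm³.
d_o = 160.8 mm.

d_o = 161 mm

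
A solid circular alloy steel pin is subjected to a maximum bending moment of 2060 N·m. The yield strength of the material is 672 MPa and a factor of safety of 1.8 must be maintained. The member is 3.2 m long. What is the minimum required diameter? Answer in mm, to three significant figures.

d = 38.3 mm

σ_allow = 672/1.8 = 373.3 MPa.
For a solid circular section σ = 32M/(πd³), so d³ = 32M/(π σ_allow) = 32×2060000/(π×373.3) = 56200 mm³.
d = 38.31 mm.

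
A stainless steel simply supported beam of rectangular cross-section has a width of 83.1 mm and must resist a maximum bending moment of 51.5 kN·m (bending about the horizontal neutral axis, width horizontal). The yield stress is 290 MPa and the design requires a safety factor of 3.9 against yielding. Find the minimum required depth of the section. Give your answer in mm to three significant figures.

σ_allow = 290/3.9 = 74.36 MPa.
For a rectangular section σ = 6M/(bh²), so h² = 6M/(b σ_allow) = 6×5.1500×10^7/(83.1×74.36) = 50010 mm².
h = 223.6 mm.

h = 224 mm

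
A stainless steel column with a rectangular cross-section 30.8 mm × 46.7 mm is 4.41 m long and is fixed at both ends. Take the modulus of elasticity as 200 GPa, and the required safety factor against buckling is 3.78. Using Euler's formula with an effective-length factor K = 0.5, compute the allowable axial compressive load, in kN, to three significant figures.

Buckling occurs about the weak axis: I_min = h·b³/12 = 46.7×30.8³/12 = 113700 mm⁴ (b = 30.8 mm is the smaller dimension).
Effective length L_e = KL = 0.5×4.41 m = 2205 mm.
Euler critical load P_cr = π²EI/L_e² = π²×200000×113700/2205² = 46160 N.
P_allow = P_cr/n = 46160/3.78 = 12210 N.

P_allow = 12.2 kN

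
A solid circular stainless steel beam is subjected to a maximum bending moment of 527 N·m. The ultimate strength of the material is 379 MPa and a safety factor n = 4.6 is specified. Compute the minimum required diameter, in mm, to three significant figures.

σ_allow = 379/4.6 = 82.39 MPa.
For a solid circular section σ = 32M/(πd³), so d³ = 32M/(π σ_allow) = 32×527000/(π×82.39) = 65150 mm³.
d = 40.24 mm.

d = 40.2 mm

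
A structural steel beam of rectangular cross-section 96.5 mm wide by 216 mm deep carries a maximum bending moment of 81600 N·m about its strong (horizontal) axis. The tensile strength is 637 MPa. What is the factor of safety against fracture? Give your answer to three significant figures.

Section modulus S = bh²/6 = 96.5×216²/6 = 750400 mm³.
σ = M/S = 8.1600×10^7/750400 = 108.7 MPa.
n = 637/108.7 = 5.858.

n = 5.86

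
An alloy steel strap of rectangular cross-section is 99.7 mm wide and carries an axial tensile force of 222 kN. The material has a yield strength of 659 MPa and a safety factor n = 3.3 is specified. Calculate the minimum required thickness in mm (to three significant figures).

t = 11.2 mm

σ_allow = 659/3.3 = 199.7 MPa.
Required area A = F/σ_allow = 222000/199.7 = 1112 mm².
t = A/w = 1112/99.7 = 11.15 mm.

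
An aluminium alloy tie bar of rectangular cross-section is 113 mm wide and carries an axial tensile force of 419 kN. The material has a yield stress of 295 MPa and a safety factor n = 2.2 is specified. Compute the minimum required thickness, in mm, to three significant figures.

σ_allow = 295/2.2 = 134.1 MPa.
Required area A = F/σ_allow = 419000/134.1 = 3125 mm².
t = A/w = 3125/113 = 27.65 mm.

t = 27.7 mm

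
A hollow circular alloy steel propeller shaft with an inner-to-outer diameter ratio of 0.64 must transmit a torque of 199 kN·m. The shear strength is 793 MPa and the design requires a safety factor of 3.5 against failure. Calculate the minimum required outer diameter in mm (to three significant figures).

d_o = 175 mm

τ_allow = 793/3.5 = 226.6 MPa.
For a hollow shaft τ = 16T/[πd_o³(1−k⁴)] with k = 0.64, so 1−k⁴ = 0.8322.
d_o³ = 16T/[π τ_allow (1−k⁴)] = 16×1.9900×10^8/(π×226.6×0.8322) = 5.375×10^6 mm³.
d_o = 175.2 mm.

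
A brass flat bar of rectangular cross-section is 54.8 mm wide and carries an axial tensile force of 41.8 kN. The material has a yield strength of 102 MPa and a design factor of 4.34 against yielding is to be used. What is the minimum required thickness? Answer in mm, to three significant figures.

t = 32.5 mm

σ_allow = 102/4.34 = 23.50 MPa.
Required area A = F/σ_allow = 41800/23.50 = 1779 mm².
t = A/w = 1779/54.8 = 32.46 mm.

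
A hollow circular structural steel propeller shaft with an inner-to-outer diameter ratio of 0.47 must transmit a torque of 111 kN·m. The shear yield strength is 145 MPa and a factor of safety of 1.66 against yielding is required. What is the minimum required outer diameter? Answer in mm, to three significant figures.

τ_allow = 145/1.66 = 87.35 MPa.
For a hollow shaft τ = 16T/[πd_o³(1−k⁴)] with k = 0.47, so 1−k⁴ = 0.9512.
d_o³ = 16T/[π τ_allow (1−k⁴)] = 16×1.1100×10^8/(π×87.35×0.9512) = 6.804×10^6 mm³.
d_o = 189.5 mm.

d_o = 189 mm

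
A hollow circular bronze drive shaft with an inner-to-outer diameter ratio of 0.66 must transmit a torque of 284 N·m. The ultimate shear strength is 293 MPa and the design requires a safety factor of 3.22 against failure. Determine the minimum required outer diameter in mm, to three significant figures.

τ_allow = 293/3.22 = 90.99 MPa.
For a hollow shaft τ = 16T/[πd_o³(1−k⁴)] with k = 0.66, so 1−k⁴ = 0.8103.
d_o³ = 16T/[π τ_allow (1−k⁴)] = 16×284000/(π×90.99×0.8103) = 19620 mm³.
d_o = 26.97 mm.

d_o = 27.0 mm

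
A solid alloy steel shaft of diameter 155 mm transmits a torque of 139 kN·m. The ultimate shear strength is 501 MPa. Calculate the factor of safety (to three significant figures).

τ = 16T/(πd³) = 16×1.3900×10^8/(π×155³) = 190.1 MPa.
n = τ_limit/τ = 501/190.1 = 2.635.

n = 2.64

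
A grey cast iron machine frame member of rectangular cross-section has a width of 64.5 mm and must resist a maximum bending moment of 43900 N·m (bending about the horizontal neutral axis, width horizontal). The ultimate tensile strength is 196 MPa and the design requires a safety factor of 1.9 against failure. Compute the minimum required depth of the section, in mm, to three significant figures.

σ_allow = 196/1.9 = 103.2 MPa.
For a rectangular section σ = 6M/(bh²), so h² = 6M/(b σ_allow) = 6×4.3900×10^7/(64.5×103.2) = 39590 mm².
h = 199.0 mm.

h = 199 mm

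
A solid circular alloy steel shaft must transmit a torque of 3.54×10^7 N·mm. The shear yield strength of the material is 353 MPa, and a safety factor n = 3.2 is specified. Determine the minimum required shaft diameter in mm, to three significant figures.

d = 118 mm

Allowable shear stress τ_allow = 353/3.2 = 110.3 MPa.
For a solid shaft τ = 16T/(πd³), so d³ = 16T/(π τ_allow) = 16×3.5400×10^7/(π×110.3) = 1.634×10^6 mm³.
d = (1.634×10^6)^(1/3) = 117.8 mm.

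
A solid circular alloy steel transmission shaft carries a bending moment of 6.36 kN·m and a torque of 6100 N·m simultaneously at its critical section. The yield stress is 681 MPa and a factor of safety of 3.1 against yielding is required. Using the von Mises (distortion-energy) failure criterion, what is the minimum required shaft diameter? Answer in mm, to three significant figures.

σ_allow = σ_y/n = 681/3.1 = 219.7 MPa.
For a solid shaft σ_b = 32M/(πd³) and τ = 16T/(πd³), so the von Mises stress is σ' = (16/πd³)·√(4M²+3T²).
√(4M²+3T²) = √(4×(6.360×10^6)² + 3×(6.100×10^6)²) = 1.654×10^7 N·mm.
d³ = 16×1.654×10^7/(π×219.7) = 383400 mm³.
d = 72.64 mm.

d = 72.6 mm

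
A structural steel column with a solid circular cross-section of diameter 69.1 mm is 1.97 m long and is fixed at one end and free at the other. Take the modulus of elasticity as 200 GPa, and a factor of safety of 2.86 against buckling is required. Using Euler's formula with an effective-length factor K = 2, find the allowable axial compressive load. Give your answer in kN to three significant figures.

I = πd⁴/64 = π×69.1⁴/64 = 1.119×10^6 mm⁴.
Effective length L_e = KL = 2×1.97 m = 3940 mm.
Euler critical load P_cr = π²EI/L_e² = π²×200000×1.119×10^6/3940² = 142300 N.
P_allow = P_cr/n = 142300/2.86 = 49760 N.

P_allow = 49.8 kN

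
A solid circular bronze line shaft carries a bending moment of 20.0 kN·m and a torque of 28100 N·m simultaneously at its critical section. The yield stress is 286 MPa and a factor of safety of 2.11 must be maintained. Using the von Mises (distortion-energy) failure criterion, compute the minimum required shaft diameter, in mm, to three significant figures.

σ_allow = σ_y/n = 286/2.11 = 135.5 MPa.
For a solid shaft σ_b = 32M/(πd³) and τ = 16T/(πd³), so the von Mises stress is σ' = (16/πd³)·√(4M²+3T²).
√(4M²+3T²) = √(4×(2.000×10^7)² + 3×(2.810×10^7)²) = 6.300×10^7 N·mm.
d³ = 16×6.300×10^7/(π×135.5) = 2.367×10^6 mm³.
d = 133.3 mm.

d = 133 mm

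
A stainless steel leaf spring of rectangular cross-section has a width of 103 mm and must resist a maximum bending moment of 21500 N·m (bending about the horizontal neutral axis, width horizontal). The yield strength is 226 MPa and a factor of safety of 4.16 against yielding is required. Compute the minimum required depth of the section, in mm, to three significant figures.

σ_allow = 226/4.16 = 54.33 MPa.
For a rectangular section σ = 6M/(bh²), so h² = 6M/(b σ_allow) = 6×2.1500×10^7/(103×54.33) = 23050 mm².
h = 151.8 mm.

h = 152 mm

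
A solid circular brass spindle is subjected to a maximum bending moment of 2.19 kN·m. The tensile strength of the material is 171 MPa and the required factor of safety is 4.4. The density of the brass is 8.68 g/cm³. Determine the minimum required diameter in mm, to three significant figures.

d = 83.1 mm

σ_allow = 171/4.4 = 38.86 MPa.
For a solid circular section σ = 32M/(πd³), so d³ = 32M/(π σ_allow) = 32×2190000/(π×38.86) = 574000 mm³.
d = 83.11 mm.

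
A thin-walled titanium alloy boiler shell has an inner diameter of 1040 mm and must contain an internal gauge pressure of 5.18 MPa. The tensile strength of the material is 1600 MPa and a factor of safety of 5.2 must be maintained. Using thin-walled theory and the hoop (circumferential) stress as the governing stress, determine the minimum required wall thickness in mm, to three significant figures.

σ_allow = 1600/5.2 = 307.7 MPa.
Hoop stress σ_h = pD/(2t), so t = pD/(2σ_allow) = 5.18×1040/(2×307.7) = 8.754 mm.

t = 8.75 mm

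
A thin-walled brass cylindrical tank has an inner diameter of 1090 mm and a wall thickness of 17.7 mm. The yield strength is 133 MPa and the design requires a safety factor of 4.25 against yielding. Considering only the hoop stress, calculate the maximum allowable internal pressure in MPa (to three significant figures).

σ_allow = 133/4.25 = 31.29 MPa.
σ_h = pD/(2t) → p_allow = 2σ_allow t/D = 2×31.29×17.7/1090 = 1.016 MPa.

p_allow = 1.02 MPa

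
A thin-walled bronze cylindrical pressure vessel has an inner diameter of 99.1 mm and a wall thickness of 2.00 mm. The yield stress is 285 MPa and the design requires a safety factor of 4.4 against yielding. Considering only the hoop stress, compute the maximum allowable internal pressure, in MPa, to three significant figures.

σ_allow = 285/4.4 = 64.77 MPa.
σ_h = pD/(2t) → p_allow = 2σ_allow t/D = 2×64.77×2.00/99.1 = 2.614 MPa.

p_allow = 2.61 MPa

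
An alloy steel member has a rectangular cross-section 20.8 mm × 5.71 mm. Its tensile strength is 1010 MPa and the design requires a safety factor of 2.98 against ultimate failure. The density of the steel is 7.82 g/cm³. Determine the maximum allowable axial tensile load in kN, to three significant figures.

F_allow = 40.3 kN

σ_allow = 1010/2.98 = 338.9 MPa.
A = 20.8×5.71 = 118.8 mm².
F_allow = σ_allow × A = 338.9×118.8 = 40250 N.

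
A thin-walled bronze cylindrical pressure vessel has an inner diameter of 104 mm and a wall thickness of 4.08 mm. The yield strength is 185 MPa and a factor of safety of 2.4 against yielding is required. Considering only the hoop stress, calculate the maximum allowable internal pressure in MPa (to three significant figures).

p_allow = 6.05 MPa

σ_allow = 185/2.4 = 77.08 MPa.
σ_h = pD/(2t) → p_allow = 2σ_allow t/D = 2×77.08×4.08/104 = 6.048 MPa.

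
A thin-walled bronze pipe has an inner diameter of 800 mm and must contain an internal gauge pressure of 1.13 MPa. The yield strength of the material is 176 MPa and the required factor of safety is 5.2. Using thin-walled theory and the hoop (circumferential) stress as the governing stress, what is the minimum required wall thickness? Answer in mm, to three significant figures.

σ_allow = 176/5.2 = 33.85 MPa.
Hoop stress σ_h = pD/(2t), so t = pD/(2σ_allow) = 1.13×800/(2×33.85) = 13.35 mm.

t = 13.4 mm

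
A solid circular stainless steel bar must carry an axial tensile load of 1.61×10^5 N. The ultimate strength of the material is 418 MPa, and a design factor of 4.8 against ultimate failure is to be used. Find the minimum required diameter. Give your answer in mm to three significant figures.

Allowable stress σ_allow = 418/4.8 = 87.08 MPa.
Required area A = F/σ_allow = 161000/87.08 = 1849 mm².
A = πd²/4 → d = √(4A/π) = 48.52 mm.

d = 48.5 mm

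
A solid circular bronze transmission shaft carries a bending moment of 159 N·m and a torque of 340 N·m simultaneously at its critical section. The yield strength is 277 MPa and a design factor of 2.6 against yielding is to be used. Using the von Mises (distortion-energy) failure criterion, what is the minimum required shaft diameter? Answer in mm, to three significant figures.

σ_allow = σ_y/n = 277/2.6 = 106.5 MPa.
For a solid shaft σ_b = 32M/(πd³) and τ = 16T/(πd³), so the von Mises stress is σ' = (16/πd³)·√(4M²+3T²).
√(4M²+3T²) = √(4×(159000)² + 3×(340000)²) = 669300 N·mm.
d³ = 16×669300/(π×106.5) = 31990 mm³.
d = 31.75 mm.

d = 31.7 mm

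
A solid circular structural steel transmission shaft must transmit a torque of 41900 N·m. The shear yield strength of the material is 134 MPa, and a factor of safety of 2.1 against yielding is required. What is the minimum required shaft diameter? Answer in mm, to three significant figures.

Allowable shear stress τ_allow = 134/2.1 = 63.81 MPa.
For a solid shaft τ = 16T/(πd³), so d³ = 16T/(π τ_allow) = 16×4.1900×10^7/(π×63.81) = 3.344×10^6 mm³.
d = (3.344×10^6)^(1/3) = 149.5 mm.

d = 150 mm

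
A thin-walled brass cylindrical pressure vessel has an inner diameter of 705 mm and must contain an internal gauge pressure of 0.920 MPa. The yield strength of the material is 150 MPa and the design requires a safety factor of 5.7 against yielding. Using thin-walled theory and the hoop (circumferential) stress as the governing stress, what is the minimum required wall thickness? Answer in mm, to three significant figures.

σ_allow = 150/5.7 = 26.32 MPa.
Hoop stress σ_h = pD/(2t), so t = pD/(2σ_allow) = 0.920×705/(2×26.32) = 12.32 mm.

t = 12.3 mm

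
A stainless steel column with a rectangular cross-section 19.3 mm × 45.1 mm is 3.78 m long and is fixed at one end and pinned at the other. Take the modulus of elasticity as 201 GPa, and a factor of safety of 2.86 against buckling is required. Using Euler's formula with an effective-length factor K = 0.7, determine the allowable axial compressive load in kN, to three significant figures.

Buckling occurs about the weak axis: I_min = h·b³/12 = 45.1×19.3³/12 = 27020 mm⁴ (b = 19.3 mm is the smaller dimension).
Effective length L_e = KL = 0.7×3.78 m = 2646 mm.
Euler critical load P_cr = π²EI/L_e² = π²×201000×27020/2646² = 7656 N.
P_allow = P_cr/n = 7656/2.86 = 2677 N.

P_allow = 2.68 kN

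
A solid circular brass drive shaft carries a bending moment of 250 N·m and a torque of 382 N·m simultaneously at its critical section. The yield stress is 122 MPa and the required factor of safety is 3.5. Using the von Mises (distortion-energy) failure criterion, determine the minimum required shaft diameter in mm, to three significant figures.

d = 49.5 mm

σ_allow = σ_y/n = 122/3.5 = 34.86 MPa.
For a solid shaft σ_b = 32M/(πd³) and τ = 16T/(πd³), so the von Mises stress is σ' = (16/πd³)·√(4M²+3T²).
√(4M²+3T²) = √(4×(250000)² + 3×(382000)²) = 829300 N·mm.
d³ = 16×829300/(π×34.86) = 121200 mm³.
d = 49.48 mm.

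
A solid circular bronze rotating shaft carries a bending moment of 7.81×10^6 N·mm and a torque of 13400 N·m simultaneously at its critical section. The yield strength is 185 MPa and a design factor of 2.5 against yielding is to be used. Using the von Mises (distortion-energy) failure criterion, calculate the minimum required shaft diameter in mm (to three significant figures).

d = 124 mm

σ_allow = σ_y/n = 185/2.5 = 74.00 MPa.
For a solid shaft σ_b = 32M/(πd³) and τ = 16T/(πd³), so the von Mises stress is σ' = (16/πd³)·√(4M²+3T²).
√(4M²+3T²) = √(4×(7.810×10^6)² + 3×(1.340×10^7)²) = 2.798×10^7 N·mm.
d³ = 16×2.798×10^7/(π×74.00) = 1.925×10^6 mm³.
d = 124.4 mm.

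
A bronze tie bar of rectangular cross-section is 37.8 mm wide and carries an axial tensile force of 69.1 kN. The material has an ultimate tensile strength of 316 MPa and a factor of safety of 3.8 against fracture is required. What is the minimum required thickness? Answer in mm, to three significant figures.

σ_allow = 316/3.8 = 83.16 MPa.
Required area A = F/σ_allow = 69100/83.16 = 830.9 mm².
t = A/w = 830.9/37.8 = 21.98 mm.

t = 22.0 mm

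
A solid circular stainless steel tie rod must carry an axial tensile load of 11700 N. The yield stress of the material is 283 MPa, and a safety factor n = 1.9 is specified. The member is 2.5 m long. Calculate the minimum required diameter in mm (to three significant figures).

d = 10.0 mm

Allowable stress σ_allow = 283/1.9 = 148.9 MPa.
Required area A = F/σ_allow = 11700/148.9 = 78.55 mm².
A = πd²/4 → d = √(4A/π) = 10.00 mm.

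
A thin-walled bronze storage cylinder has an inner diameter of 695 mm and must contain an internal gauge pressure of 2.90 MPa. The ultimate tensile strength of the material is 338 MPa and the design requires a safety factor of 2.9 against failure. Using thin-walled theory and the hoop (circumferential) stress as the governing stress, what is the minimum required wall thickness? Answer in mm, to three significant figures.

σ_allow = 338/2.9 = 116.6 MPa.
Hoop stress σ_h = pD/(2t), so t = pD/(2σ_allow) = 2.90×695/(2×116.6) = 8.646 mm.

t = 8.65 mm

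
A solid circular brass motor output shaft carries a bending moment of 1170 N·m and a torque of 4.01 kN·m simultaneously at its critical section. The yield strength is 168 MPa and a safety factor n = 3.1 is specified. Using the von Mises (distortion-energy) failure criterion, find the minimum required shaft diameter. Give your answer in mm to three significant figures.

d = 88.3 mm

σ_allow = σ_y/n = 168/3.1 = 54.19 MPa.
For a solid shaft σ_b = 32M/(πd³) and τ = 16T/(πd³), so the von Mises stress is σ' = (16/πd³)·√(4M²+3T²).
√(4M²+3T²) = √(4×(1.170×10^6)² + 3×(4.010×10^6)²) = 7.329×10^6 N·mm.
d³ = 16×7.329×10^6/(π×54.19) = 688800 mm³.
d = 88.31 mm.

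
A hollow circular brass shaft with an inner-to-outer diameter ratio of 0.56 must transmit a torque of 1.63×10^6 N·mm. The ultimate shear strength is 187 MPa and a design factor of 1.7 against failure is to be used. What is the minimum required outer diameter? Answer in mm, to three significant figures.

d_o = 43.7 mm

τ_allow = 187/1.7 = 110.0 MPa.
For a hollow shaft τ = 16T/[πd_o³(1−k⁴)] with k = 0.56, so 1−k⁴ = 0.9017.
d_o³ = 16T/[π τ_allow (1−k⁴)] = 16×1630000/(π×110.0×0.9017) = 83700 mm³.
d_o = 43.74 mm.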